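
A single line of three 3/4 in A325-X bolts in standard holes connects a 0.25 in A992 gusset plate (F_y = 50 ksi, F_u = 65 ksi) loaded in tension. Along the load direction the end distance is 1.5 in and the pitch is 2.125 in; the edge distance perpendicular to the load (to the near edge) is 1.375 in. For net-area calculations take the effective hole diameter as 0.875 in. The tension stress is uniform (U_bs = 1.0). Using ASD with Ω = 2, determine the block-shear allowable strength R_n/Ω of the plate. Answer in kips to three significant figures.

25 kips

Shear plane L_v = 1.5 + 2·2.125 = 5.75 in; A_gv = 5.75 × 0.25 = 1.438 in².
A_nv = (5.75 − 2.5·0.875) × 0.25 = 0.8906 in².
A_nt = (1.375 − 0.5·0.875) × 0.25 = 0.2344 in².
0.6 F_u A_nv = 34.73 kips; 0.6 F_y A_gv = 43.12 kips → shear rupture governs the shear term.
R_n = 34.73 + 1.0 × 65 × 0.2344 = 49.97 kips.
Allowable strength R_n/Ω = 49.97 / 2 = 25 kips.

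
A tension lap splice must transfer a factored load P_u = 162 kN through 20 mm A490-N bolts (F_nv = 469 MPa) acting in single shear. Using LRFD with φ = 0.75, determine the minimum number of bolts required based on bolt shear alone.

A_b = π·20²/4 = 314.2 mm².
Per-bolt design strength φR_n = 0.75 × 469 × 314.2 × 1 / 1000 = 110.5 kN.
n ≥ 162 / 110.5 = 1.466 → use 2 bolts.

2 bolts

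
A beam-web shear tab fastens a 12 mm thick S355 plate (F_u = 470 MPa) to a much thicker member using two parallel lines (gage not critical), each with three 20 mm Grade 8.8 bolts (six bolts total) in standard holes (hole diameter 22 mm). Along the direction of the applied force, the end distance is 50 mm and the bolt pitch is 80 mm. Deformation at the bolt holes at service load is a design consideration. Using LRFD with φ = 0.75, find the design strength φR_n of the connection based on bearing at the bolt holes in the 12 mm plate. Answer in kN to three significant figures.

1210 kN

Per bolt r_n = 1.2 l_c t F_u ≤ 2.4 d t F_u; upper limit = 2.4 × 20 × 12 × 470 / 1000 = 270.7 kN.
Edge bolt: l_c = 50 − 22/2 = 39 mm → 1.2 × 39 × 12 × 470 / 1000 = 264 → r_n = 264 kN.
Interior bolts: l_c = 80 − 22 = 58 mm → 1.2 × 58 × 12 × 470 / 1000 = 392.5 → r_n = 270.7 kN.
R_n = 2 × 264 + 4 × 270.7 = 1611 kN.
Design strength φR_n = 0.75 × 1611 = 1210 kN.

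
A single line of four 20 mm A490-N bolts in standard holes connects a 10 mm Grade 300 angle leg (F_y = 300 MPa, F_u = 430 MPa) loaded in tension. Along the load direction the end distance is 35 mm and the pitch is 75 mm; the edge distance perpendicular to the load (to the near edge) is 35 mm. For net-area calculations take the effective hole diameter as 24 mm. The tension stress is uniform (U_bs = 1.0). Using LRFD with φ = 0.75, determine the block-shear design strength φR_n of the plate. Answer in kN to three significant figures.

415 kN

Shear plane L_v = 35 + 3·75 = 260 mm; A_gv = 260 × 10 = 2600 mm².
A_nv = (260 − 3.5·24) × 10 = 1760 mm².
A_nt = (35 − 0.5·24) × 10 = 230 mm².
0.6 F_u A_nv = 454.1 kN; 0.6 F_y A_gv = 468 kN → shear rupture governs the shear term.
R_n = 454.1 + 1.0 × 430 × 230 / 1000 = 553 kN.
Design strength φR_n = 0.75 × 553 = 415 kN.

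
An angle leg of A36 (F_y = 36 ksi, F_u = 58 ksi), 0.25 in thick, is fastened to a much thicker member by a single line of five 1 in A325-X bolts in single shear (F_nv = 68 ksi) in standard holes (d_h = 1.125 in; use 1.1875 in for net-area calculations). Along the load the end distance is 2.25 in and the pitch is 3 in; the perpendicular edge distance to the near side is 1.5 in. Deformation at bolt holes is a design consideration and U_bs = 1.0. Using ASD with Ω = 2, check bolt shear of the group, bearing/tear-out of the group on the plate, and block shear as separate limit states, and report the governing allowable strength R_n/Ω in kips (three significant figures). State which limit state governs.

Bolt shear: A_b = π·1²/4 = 0.7854 in²; R_n = 68 × 0.7854 × 5 × 1 = 267 kips → 267 / 2 = 134 kips.
Bearing: edge l_c = 1.688, r_n = 29.36 kips; interior l_c = 1.875, r_n = 32.62 kips; R_n = 29.36 + 4·32.62 = 159.9 kips → 79.9 kips.
Block shear: A_gv = 3.562, A_nv = 2.227, A_nt = 0.2266 in²; R_n = min(0.6F_uA_nv, 0.6F_yA_gv) + U_bs·F_u·A_nt = 90.09 kips → 45 kips.
Block shear governs: 45 kips.

45 kips (block shear governs)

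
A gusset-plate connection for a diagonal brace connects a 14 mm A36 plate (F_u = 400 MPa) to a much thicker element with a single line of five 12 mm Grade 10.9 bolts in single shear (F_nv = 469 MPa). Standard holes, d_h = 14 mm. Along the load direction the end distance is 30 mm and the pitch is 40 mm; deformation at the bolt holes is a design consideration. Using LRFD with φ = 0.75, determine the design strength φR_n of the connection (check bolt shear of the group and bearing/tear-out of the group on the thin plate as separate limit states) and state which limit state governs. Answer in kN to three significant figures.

Bolt shear: A_b = π·12²/4 = 113.1 mm²; R_n = 469 × 113.1 × 5 × 1 / 1000 = 265.2 kN → 0.75 × 265.2 = 199 kN.
Bearing (1.2 l_c t F_u ≤ 2.4 d t F_u): upper limit = 2.4·12·14·400 / 1000 = 161.3 kN.
  Edge l_c = 30 − 14/2 = 23 → r_n = 154.6 kN; interior l_c = 40 − 14 = 26 → r_n = 161.3 kN.
  R_n,bearing = 1·154.6 + 4·161.3 = 799.7 kN → 0.75 × 799.7 = 600 kN.
Bolt shear governs: 199 kN.

199 kN (bolt shear governs)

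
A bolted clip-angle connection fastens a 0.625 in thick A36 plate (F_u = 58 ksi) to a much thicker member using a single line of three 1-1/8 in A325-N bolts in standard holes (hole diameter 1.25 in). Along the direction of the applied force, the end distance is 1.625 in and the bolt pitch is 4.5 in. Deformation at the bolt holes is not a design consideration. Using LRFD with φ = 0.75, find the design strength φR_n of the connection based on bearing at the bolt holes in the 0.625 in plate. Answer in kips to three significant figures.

224 kips

Per bolt r_n = 1.5 l_c t F_u ≤ 3.0 d t F_u; upper limit = 3.0 × 1.125 × 0.625 × 58 = 122.3 kips.
Edge bolt: l_c = 1.625 − 1.25/2 = 1 in → 1.5 × 1 × 0.625 × 58 = 54.38 → r_n = 54.38 kips.
Interior bolts: l_c = 4.5 − 1.25 = 3.25 in → 1.5 × 3.25 × 0.625 × 58 = 176.7 → r_n = 122.3 kips.
R_n = 1 × 54.38 + 2 × 122.3 = 299.1 kips.
Design strength φR_n = 0.75 × 299.1 = 224 kips.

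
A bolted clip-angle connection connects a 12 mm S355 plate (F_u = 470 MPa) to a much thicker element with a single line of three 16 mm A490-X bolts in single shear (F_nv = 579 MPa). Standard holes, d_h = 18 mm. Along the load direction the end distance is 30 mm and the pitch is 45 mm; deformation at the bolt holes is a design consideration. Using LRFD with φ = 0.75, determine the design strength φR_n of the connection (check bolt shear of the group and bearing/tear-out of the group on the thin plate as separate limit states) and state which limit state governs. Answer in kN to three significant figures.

Bolt shear: A_b = π·16²/4 = 201.1 mm²; R_n = 579 × 201.1 × 3 × 1 / 1000 = 349.2 kN → 0.75 × 349.2 = 262 kN.
Bearing (1.2 l_c t F_u ≤ 2.4 d t F_u): upper limit = 2.4·16·12·470 / 1000 = 216.6 kN.
  Edge l_c = 30 − 18/2 = 21 → r_n = 142.1 kN; interior l_c = 45 − 18 = 27 → r_n = 182.7 kN.
  R_n,bearing = 1·142.1 + 2·182.7 = 507.6 kN → 0.75 × 507.6 = 381 kN.
Bolt shear governs: 262 kN.

262 kN (bolt shear governs)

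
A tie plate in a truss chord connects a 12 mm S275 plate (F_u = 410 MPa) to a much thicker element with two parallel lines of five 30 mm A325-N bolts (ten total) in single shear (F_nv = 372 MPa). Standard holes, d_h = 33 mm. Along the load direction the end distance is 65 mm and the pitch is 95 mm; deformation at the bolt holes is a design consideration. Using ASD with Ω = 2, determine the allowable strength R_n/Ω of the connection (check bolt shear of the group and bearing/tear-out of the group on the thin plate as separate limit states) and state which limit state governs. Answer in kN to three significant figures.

Bolt shear: A_b = π·30²/4 = 706.9 mm²; R_n = 372 × 706.9 × 10 × 1 / 1000 = 2630 kN → 2630 / 2 = 1310 kN.
Bearing (1.2 l_c t F_u ≤ 2.4 d t F_u): upper limit = 2.4·30·12·410 / 1000 = 354.2 kN.
  Edge l_c = 65 − 33/2 = 48.5 → r_n = 286.3 kN; interior l_c = 95 − 33 = 62 → r_n = 354.2 kN.
  R_n,bearing = 2·286.3 + 8·354.2 = 3407 kN → 3407 / 2 = 1700 kN.
Bolt shear governs: 1310 kN.

1310 kN (bolt shear governs)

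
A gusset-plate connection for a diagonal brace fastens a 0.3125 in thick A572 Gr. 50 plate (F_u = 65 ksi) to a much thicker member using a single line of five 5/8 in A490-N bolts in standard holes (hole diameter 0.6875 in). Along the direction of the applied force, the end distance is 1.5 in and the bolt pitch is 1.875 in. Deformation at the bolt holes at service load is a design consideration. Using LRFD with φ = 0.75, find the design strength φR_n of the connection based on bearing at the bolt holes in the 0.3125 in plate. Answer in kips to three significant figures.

108 kips

Per bolt r_n = 1.2 l_c t F_u ≤ 2.4 d t F_u; upper limit = 2.4 × 0.625 × 0.3125 × 65 = 30.47 kips.
Edge bolt: l_c = 1.5 − 0.6875/2 = 1.156 in → 1.2 × 1.156 × 0.3125 × 65 = 28.18 → r_n = 28.18 kips.
Interior bolts: l_c = 1.875 − 0.6875 = 1.188 in → 1.2 × 1.188 × 0.3125 × 65 = 28.95 → r_n = 28.95 kips.
R_n = 1 × 28.18 + 4 × 28.95 = 144 kips.
Design strength φR_n = 0.75 × 144 = 108 kips.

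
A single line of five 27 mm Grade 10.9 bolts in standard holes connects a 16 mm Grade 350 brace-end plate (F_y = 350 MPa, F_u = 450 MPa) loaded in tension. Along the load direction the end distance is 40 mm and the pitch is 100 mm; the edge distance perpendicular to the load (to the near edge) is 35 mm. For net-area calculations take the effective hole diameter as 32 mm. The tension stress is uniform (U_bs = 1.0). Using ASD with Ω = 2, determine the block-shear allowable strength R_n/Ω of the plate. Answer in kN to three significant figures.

708 kN

Shear plane L_v = 40 + 4·100 = 440 mm; A_gv = 440 × 16 = 7040 mm².
A_nv = (440 − 4.5·32) × 16 = 4736 mm².
A_nt = (35 − 0.5·32) × 16 = 304 mm².
0.6 F_u A_nv = 1279 kN; 0.6 F_y A_gv = 1478 kN → shear rupture governs the shear term.
R_n = 1279 + 1.0 × 450 × 304 / 1000 = 1416 kN.
Allowable strength R_n/Ω = 1416 / 2 = 708 kN.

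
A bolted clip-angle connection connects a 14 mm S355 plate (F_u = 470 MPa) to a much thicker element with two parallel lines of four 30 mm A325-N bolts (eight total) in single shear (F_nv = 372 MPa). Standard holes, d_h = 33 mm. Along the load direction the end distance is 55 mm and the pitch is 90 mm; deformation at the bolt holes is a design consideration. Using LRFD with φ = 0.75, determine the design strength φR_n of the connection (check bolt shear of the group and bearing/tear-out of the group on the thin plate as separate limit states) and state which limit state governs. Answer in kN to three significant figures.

1580 kN (bolt shear governs)

Bolt shear: A_b = π·30²/4 = 706.9 mm²; R_n = 372 × 706.9 × 8 × 1 / 1000 = 2104 kN → 0.75 × 2104 = 1580 kN.
Bearing (1.2 l_c t F_u ≤ 2.4 d t F_u): upper limit = 2.4·30·14·470 / 1000 = 473.8 kN.
  Edge l_c = 55 − 33/2 = 38.5 → r_n = 304 kN; interior l_c = 90 − 33 = 57 → r_n = 450.1 kN.
  R_n,bearing = 2·304 + 6·450.1 = 3308 kN → 0.75 × 3308 = 2480 kN.
Bolt shear governs: 1580 kN.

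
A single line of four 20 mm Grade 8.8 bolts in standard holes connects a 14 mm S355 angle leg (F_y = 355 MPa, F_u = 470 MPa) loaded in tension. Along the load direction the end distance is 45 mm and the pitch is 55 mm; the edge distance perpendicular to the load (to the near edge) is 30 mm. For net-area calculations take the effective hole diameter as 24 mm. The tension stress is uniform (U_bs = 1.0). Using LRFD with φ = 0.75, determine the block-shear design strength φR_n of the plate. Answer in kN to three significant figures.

Shear plane L_v = 45 + 3·55 = 210 mm; A_gv = 210 × 14 = 2940 mm².
A_nv = (210 − 3.5·24) × 14 = 1764 mm².
A_nt = (30 − 0.5·24) × 14 = 252 mm².
0.6 F_u A_nv = 497.4 kN; 0.6 F_y A_gv = 626.2 kN → shear rupture governs the shear term.
R_n = 497.4 + 1.0 × 470 × 252 / 1000 = 615.9 kN.
Design strength φR_n = 0.75 × 615.9 = 462 kN.

462 kN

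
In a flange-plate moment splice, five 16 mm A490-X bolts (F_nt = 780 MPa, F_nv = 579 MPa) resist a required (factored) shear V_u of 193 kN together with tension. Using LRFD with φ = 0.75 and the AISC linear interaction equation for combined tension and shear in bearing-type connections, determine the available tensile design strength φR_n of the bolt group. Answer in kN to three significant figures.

505 kN

A_b = π·16²/4 = 201.1 mm²; f_rv = 193 × 1000 / (5 × 201.1) = 192 MPa.
F'_nt = 1.3 F_nt − (F_nt / φF_nv) f_rv = 1.3·780 − (780/(0.75·579))·192 = 669.2 MPa, capped at F_nt → F'_nt = 669.2 MPa.
R_n = F'_nt · A_b · n = 669.2 × 201.1 × 5 / 1000 = 672.7 kN.
Design strength φR_n = 0.75 × 672.7 = 505 kN.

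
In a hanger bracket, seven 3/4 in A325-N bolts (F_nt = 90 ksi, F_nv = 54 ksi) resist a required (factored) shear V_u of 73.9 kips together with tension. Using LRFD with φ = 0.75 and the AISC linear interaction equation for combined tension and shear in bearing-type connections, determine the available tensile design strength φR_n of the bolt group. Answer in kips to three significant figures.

A_b = π·0.75²/4 = 0.4418 in²; f_rv = 73.9 / (7 × 0.4418) = 23.9 ksi.
F'_nt = 1.3 F_nt − (F_nt / φF_nv) f_rv = 1.3·90 − (90/(0.75·54))·23.9 = 63.9 ksi, capped at F_nt → F'_nt = 63.9 ksi.
R_n = F'_nt · A_b · n = 63.9 × 0.4418 × 7 = 197.6 kips.
Design strength φR_n = 0.75 × 197.6 = 148 kips.

148 kips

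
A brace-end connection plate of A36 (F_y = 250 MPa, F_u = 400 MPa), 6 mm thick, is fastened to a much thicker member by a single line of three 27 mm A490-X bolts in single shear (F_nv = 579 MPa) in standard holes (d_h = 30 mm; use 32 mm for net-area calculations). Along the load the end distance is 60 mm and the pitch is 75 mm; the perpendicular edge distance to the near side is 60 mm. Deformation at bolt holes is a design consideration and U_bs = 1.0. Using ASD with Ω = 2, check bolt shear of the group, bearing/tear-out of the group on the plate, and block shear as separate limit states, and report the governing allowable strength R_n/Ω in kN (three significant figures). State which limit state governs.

146 kN (block shear governs)

Bolt shear: A_b = π·27²/4 = 572.6 mm²; R_n = 579 × 572.6 × 3 × 1 / 1000 = 994.5 kN → 994.5 / 2 = 497 kN.
Bearing: edge l_c = 45, r_n = 129.6 kN; interior l_c = 45, r_n = 129.6 kN; R_n = 129.6 + 2·129.6 = 388.8 kN → 194 kN.
Block shear: A_gv = 1260, A_nv = 780, A_nt = 264 mm²; R_n = min(0.6F_uA_nv, 0.6F_yA_gv) + U_bs·F_u·A_nt = 292.8 kN → 146 kN.
Block shear governs: 146 kN.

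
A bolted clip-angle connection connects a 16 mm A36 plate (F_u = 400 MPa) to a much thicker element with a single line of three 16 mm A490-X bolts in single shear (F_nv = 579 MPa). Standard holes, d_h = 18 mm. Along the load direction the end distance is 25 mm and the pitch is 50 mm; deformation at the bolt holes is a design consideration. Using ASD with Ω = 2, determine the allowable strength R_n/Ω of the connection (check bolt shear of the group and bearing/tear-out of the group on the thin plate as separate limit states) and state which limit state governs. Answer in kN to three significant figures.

Bolt shear: A_b = π·16²/4 = 201.1 mm²; R_n = 579 × 201.1 × 3 × 1 / 1000 = 349.2 kN → 349.2 / 2 = 175 kN.
Bearing (1.2 l_c t F_u ≤ 2.4 d t F_u): upper limit = 2.4·16·16·400 / 1000 = 245.8 kN.
  Edge l_c = 25 − 18/2 = 16 → r_n = 122.9 kN; interior l_c = 50 − 18 = 32 → r_n = 245.8 kN.
  R_n,bearing = 1·122.9 + 2·245.8 = 614.4 kN → 614.4 / 2 = 307 kN.
Bolt shear governs: 175 kN.

175 kN (bolt shear governs)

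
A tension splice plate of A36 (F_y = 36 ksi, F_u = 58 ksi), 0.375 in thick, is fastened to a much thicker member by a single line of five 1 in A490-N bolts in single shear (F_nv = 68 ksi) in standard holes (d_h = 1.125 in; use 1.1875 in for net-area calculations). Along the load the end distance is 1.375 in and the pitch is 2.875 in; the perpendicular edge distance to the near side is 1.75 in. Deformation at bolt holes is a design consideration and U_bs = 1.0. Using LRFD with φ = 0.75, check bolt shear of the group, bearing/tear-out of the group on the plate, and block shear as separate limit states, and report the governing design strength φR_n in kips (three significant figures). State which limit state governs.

92.6 kips (block shear governs)

Bolt shear: A_b = π·1²/4 = 0.7854 in²; R_n = 68 × 0.7854 × 5 × 1 = 267 kips → 0.75 × 267 = 200 kips.
Bearing: edge l_c = 0.8125, r_n = 21.21 kips; interior l_c = 1.75, r_n = 45.68 kips; R_n = 21.21 + 4·45.68 = 203.9 kips → 153 kips.
Block shear: A_gv = 4.828, A_nv = 2.824, A_nt = 0.4336 in²; R_n = min(0.6F_uA_nv, 0.6F_yA_gv) + U_bs·F_u·A_nt = 123.4 kips → 92.6 kips.
Block shear governs: 92.6 kips.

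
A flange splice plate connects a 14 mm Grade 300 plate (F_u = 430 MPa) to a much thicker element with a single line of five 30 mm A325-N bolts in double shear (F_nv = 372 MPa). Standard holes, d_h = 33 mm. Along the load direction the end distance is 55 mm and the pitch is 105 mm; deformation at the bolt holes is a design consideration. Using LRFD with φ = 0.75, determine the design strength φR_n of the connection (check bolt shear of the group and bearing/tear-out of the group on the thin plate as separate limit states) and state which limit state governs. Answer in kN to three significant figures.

1510 kN (bearing governs)

Bolt shear: A_b = π·30²/4 = 706.9 mm²; R_n = 372 × 706.9 × 5 × 2 / 1000 = 2630 kN → 0.75 × 2630 = 1970 kN.
Bearing (1.2 l_c t F_u ≤ 2.4 d t F_u): upper limit = 2.4·30·14·430 / 1000 = 433.4 kN.
  Edge l_c = 55 − 33/2 = 38.5 → r_n = 278.1 kN; interior l_c = 105 − 33 = 72 → r_n = 433.4 kN.
  R_n,bearing = 1·278.1 + 4·433.4 = 2012 kN → 0.75 × 2012 = 1510 kN.
Bearing governs: 1510 kN.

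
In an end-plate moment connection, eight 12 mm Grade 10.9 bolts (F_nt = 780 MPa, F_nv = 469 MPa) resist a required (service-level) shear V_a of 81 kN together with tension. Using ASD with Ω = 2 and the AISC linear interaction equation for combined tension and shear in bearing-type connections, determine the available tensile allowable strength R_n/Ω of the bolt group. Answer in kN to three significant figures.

324 kN

A_b = π·12²/4 = 113.1 mm²; f_rv = 81 × 1000 / (8 × 113.1) = 89.52 MPa.
F'_nt = 1.3 F_nt − (Ω F_nt / F_nv) f_rv = 1.3·780 − (2·780/469)·89.52 = 716.2 MPa, capped at F_nt → F'_nt = 716.2 MPa.
R_n = F'_nt · A_b · n = 716.2 × 113.1 × 8 / 1000 = 648 kN.
Allowable strength R_n/Ω = 648 / 2 = 324 kN.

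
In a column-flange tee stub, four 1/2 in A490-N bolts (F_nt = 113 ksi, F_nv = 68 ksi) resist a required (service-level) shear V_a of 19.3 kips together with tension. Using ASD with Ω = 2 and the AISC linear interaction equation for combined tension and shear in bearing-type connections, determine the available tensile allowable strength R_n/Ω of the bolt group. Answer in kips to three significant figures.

A_b = π·0.5²/4 = 0.1963 in²; f_rv = 19.3 / (4 × 0.1963) = 24.57 ksi.
F'_nt = 1.3 F_nt − (Ω F_nt / F_nv) f_rv = 1.3·113 − (2·113/68)·24.57 = 65.23 ksi, capped at F_nt → F'_nt = 65.23 ksi.
R_n = F'_nt · A_b · n = 65.23 × 0.1963 × 4 = 51.23 kips.
Allowable strength R_n/Ω = 51.23 / 2 = 25.6 kips.

25.6 kips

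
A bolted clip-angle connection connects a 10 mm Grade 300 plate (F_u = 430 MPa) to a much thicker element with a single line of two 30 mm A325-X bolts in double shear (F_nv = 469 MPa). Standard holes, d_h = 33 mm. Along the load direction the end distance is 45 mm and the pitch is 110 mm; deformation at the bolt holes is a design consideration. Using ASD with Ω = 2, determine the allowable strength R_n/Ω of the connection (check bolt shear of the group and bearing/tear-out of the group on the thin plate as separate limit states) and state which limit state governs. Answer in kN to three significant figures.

228 kN (bearing governs)

Bolt shear: A_b = π·30²/4 = 706.9 mm²; R_n = 469 × 706.9 × 2 × 2 / 1000 = 1326 kN → 1326 / 2 = 663 kN.
Bearing (1.2 l_c t F_u ≤ 2.4 d t F_u): upper limit = 2.4·30·10·430 / 1000 = 309.6 kN.
  Edge l_c = 45 − 33/2 = 28.5 → r_n = 147.1 kN; interior l_c = 110 − 33 = 77 → r_n = 309.6 kN.
  R_n,bearing = 1·147.1 + 1·309.6 = 456.7 kN → 456.7 / 2 = 228 kN.
Bearing governs: 228 kN.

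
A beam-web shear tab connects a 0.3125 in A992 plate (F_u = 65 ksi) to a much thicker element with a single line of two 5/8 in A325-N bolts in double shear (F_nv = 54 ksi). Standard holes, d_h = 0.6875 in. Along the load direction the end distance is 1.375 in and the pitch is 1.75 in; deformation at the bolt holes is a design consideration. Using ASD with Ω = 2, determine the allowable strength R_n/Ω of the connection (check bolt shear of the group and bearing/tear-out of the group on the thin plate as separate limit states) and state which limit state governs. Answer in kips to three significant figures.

Bolt shear: A_b = π·0.625²/4 = 0.3068 in²; R_n = 54 × 0.3068 × 2 × 2 = 66.27 kips → 66.27 / 2 = 33.1 kips.
Bearing (1.2 l_c t F_u ≤ 2.4 d t F_u): upper limit = 2.4·0.625·0.3125·65 = 30.47 kips.
  Edge l_c = 1.375 − 0.6875/2 = 1.031 → r_n = 25.14 kips; interior l_c = 1.75 − 0.6875 = 1.062 → r_n = 25.9 kips.
  R_n,bearing = 1·25.14 + 1·25.9 = 51.04 kips → 51.04 / 2 = 25.5 kips.
Bearing governs: 25.5 kips.

25.5 kips (bearing governs)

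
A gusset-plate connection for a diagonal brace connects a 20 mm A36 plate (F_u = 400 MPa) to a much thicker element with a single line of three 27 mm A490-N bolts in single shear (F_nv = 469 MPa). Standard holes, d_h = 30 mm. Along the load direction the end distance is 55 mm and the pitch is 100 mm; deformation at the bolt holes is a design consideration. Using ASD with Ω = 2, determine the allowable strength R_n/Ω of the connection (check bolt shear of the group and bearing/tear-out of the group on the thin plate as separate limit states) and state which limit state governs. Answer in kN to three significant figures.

403 kN (bolt shear governs)

Bolt shear: A_b = π·27²/4 = 572.6 mm²; R_n = 469 × 572.6 × 3 × 1 / 1000 = 805.6 kN → 805.6 / 2 = 403 kN.
Bearing (1.2 l_c t F_u ≤ 2.4 d t F_u): upper limit = 2.4·27·20·400 / 1000 = 518.4 kN.
  Edge l_c = 55 − 30/2 = 40 → r_n = 384 kN; interior l_c = 100 − 30 = 70 → r_n = 518.4 kN.
  R_n,bearing = 1·384 + 2·518.4 = 1421 kN → 1421 / 2 = 710 kN.
Bolt shear governs: 403 kN.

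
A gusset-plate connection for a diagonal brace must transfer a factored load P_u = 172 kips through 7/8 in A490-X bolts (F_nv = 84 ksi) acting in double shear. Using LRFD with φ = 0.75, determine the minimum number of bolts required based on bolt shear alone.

A_b = π·0.875²/4 = 0.6013 in².
Per-bolt design strength φR_n = 0.75 × 84 × 0.6013 × 2 = 75.77 kips.
n ≥ 172 / 75.77 = 2.27 → use 3 bolts.

3 bolts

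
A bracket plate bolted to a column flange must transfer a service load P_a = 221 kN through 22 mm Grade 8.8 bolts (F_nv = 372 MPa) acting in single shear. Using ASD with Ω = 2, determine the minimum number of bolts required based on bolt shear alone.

A_b = π·22²/4 = 380.1 mm².
Per-bolt allowable strength R_n/Ω = 372 × 380.1 × 1 / 1000 / 2 = 70.7 kN.
n ≥ 221 / 70.7 = 3.126 → use 4 bolts.

4 bolts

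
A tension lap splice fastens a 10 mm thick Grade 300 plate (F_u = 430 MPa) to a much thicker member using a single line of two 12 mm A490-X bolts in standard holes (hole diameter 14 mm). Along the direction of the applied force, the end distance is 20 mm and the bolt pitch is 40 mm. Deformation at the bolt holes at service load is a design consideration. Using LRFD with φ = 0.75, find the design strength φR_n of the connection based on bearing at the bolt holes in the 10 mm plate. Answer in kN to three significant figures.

Per bolt r_n = 1.2 l_c t F_u ≤ 2.4 d t F_u; upper limit = 2.4 × 12 × 10 × 430 / 1000 = 123.8 kN.
Edge bolt: l_c = 20 − 14/2 = 13 mm → 1.2 × 13 × 10 × 430 / 1000 = 67.08 → r_n = 67.08 kN.
Interior bolts: l_c = 40 − 14 = 26 mm → 1.2 × 26 × 10 × 430 / 1000 = 134.2 → r_n = 123.8 kN.
R_n = 1 × 67.08 + 1 × 123.8 = 190.9 kN.
Design strength φR_n = 0.75 × 190.9 = 143 kN.

143 kN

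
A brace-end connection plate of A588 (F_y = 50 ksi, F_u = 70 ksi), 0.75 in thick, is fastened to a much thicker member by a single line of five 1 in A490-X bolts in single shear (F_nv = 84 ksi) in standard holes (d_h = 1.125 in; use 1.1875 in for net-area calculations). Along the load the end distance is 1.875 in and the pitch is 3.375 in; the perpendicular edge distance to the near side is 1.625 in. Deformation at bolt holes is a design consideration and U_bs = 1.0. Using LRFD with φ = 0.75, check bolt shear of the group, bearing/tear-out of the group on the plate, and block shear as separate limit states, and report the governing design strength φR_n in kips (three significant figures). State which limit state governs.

Bolt shear: A_b = π·1²/4 = 0.7854 in²; R_n = 84 × 0.7854 × 5 × 1 = 329.9 kips → 0.75 × 329.9 = 247 kips.
Bearing: edge l_c = 1.312, r_n = 82.69 kips; interior l_c = 2.25, r_n = 126 kips; R_n = 82.69 + 4·126 = 586.7 kips → 440 kips.
Block shear: A_gv = 11.53, A_nv = 7.523, A_nt = 0.7734 in²; R_n = min(0.6F_uA_nv, 0.6F_yA_gv) + U_bs·F_u·A_nt = 370.1 kips → 278 kips.
Bolt shear governs: 247 kips.

247 kips (bolt shear governs)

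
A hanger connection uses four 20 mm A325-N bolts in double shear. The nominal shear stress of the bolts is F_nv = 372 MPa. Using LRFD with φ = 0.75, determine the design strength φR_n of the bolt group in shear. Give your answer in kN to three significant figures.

701 kN

A_b = π × 20² / 4 = 314.2 mm².
R_n = F_nv · A_b · n · n_s = 372 × 314.2 × 4 × 2 / 1000 = 934.9 kN.
Design strength φR_n = 0.75 × 934.9 = 701 kN.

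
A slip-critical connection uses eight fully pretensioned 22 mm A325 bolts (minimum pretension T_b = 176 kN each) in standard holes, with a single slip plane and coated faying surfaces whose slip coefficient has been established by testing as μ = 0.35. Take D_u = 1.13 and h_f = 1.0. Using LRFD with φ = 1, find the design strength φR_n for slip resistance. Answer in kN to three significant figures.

557 kN

R_n = μ · D_u · h_f · T_b · n_s · n_b = 0.35 × 1.13 × 1.0 × 176 × 1 × 8 = 556.9 kN.
Design strength φR_n = 1 × 556.9 = 557 kN.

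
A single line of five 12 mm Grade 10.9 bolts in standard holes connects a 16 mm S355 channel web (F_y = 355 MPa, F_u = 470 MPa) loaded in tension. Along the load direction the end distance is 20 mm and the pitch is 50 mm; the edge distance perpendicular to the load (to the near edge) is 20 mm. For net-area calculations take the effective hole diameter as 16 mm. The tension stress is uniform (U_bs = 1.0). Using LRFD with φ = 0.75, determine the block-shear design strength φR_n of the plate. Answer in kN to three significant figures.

569 kN

Shear plane L_v = 20 + 4·50 = 220 mm; A_gv = 220 × 16 = 3520 mm².
A_nv = (220 − 4.5·16) × 16 = 2368 mm².
A_nt = (20 − 0.5·16) × 16 = 192 mm².
0.6 F_u A_nv = 667.8 kN; 0.6 F_y A_gv = 749.8 kN → shear rupture governs the shear term.
R_n = 667.8 + 1.0 × 470 × 192 / 1000 = 758 kN.
Design strength φR_n = 0.75 × 758 = 569 kN.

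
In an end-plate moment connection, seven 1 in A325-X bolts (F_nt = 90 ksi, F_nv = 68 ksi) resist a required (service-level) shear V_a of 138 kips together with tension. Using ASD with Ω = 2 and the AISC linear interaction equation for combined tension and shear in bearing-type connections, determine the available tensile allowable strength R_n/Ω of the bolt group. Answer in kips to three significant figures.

A_b = π·1²/4 = 0.7854 in²; f_rv = 138 / (7 × 0.7854) = 25.1 ksi.
F'_nt = 1.3 F_nt − (Ω F_nt / F_nv) f_rv = 1.3·90 − (2·90/68)·25.1 = 50.56 ksi, capped at F_nt → F'_nt = 50.56 ksi.
R_n = F'_nt · A_b · n = 50.56 × 0.7854 × 7 = 277.9 kips.
Allowable strength R_n/Ω = 277.9 / 2 = 139 kips.

139 kips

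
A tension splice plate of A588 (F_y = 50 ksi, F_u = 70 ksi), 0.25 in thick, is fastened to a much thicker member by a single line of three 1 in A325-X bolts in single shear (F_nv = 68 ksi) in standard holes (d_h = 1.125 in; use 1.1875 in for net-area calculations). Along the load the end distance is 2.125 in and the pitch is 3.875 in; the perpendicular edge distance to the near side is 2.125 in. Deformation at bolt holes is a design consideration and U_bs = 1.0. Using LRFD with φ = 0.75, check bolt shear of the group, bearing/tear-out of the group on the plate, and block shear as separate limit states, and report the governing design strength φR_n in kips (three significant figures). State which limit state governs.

74.5 kips (block shear governs)

Bolt shear: A_b = π·1²/4 = 0.7854 in²; R_n = 68 × 0.7854 × 3 × 1 = 160.2 kips → 0.75 × 160.2 = 120 kips.
Bearing: edge l_c = 1.562, r_n = 32.81 kips; interior l_c = 2.75, r_n = 42 kips; R_n = 32.81 + 2·42 = 116.8 kips → 87.6 kips.
Block shear: A_gv = 2.469, A_nv = 1.727, A_nt = 0.3828 in²; R_n = min(0.6F_uA_nv, 0.6F_yA_gv) + U_bs·F_u·A_nt = 99.31 kips → 74.5 kips.
Block shear governs: 74.5 kips.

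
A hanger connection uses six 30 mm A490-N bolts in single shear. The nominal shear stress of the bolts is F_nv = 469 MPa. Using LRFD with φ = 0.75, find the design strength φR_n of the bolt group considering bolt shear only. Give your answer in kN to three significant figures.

1490 kN

A_b = π × 30² / 4 = 706.9 mm².
R_n = F_nv · A_b · n · n_s = 469 × 706.9 × 6 × 1 / 1000 = 1989 kN.
Design strength φR_n = 0.75 × 1989 = 1490 kN.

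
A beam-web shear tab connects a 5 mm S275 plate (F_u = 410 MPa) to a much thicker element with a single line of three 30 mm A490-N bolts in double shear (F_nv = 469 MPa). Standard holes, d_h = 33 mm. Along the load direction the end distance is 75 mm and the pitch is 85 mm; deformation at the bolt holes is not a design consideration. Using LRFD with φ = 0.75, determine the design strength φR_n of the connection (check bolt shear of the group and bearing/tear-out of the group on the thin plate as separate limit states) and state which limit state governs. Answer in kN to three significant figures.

375 kN (bearing governs)

Bolt shear: A_b = π·30²/4 = 706.9 mm²; R_n = 469 × 706.9 × 3 × 2 / 1000 = 1989 kN → 0.75 × 1989 = 1490 kN.
Bearing (1.5 l_c t F_u ≤ 3.0 d t F_u): upper limit = 3.0·30·5·410 / 1000 = 184.5 kN.
  Edge l_c = 75 − 33/2 = 58.5 → r_n = 179.9 kN; interior l_c = 85 − 33 = 52 → r_n = 159.9 kN.
  R_n,bearing = 1·179.9 + 2·159.9 = 499.7 kN → 0.75 × 499.7 = 375 kN.
Bearing governs: 375 kN.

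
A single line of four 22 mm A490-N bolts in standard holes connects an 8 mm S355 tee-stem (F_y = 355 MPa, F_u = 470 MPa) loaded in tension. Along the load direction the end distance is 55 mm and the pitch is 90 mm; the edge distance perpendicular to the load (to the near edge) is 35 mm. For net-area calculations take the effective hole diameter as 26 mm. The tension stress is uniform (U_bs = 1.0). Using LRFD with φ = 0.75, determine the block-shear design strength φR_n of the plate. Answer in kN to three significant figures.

Shear plane L_v = 55 + 3·90 = 325 mm; A_gv = 325 × 8 = 2600 mm².
A_nv = (325 − 3.5·26) × 8 = 1872 mm².
A_nt = (35 − 0.5·26) × 8 = 176 mm².
0.6 F_u A_nv = 527.9 kN; 0.6 F_y A_gv = 553.8 kN → shear rupture governs the shear term.
R_n = 527.9 + 1.0 × 470 × 176 / 1000 = 610.6 kN.
Design strength φR_n = 0.75 × 610.6 = 458 kN.

458 kN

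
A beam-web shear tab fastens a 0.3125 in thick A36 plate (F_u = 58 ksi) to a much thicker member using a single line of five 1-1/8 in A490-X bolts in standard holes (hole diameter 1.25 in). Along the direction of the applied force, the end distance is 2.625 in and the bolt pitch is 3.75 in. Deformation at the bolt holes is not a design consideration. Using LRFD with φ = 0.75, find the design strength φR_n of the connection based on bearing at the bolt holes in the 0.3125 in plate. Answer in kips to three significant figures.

Per bolt r_n = 1.5 l_c t F_u ≤ 3.0 d t F_u; upper limit = 3.0 × 1.125 × 0.3125 × 58 = 61.17 kips.
Edge bolt: l_c = 2.625 − 1.25/2 = 2 in → 1.5 × 2 × 0.3125 × 58 = 54.38 → r_n = 54.38 kips.
Interior bolts: l_c = 3.75 − 1.25 = 2.5 in → 1.5 × 2.5 × 0.3125 × 58 = 67.97 → r_n = 61.17 kips.
R_n = 1 × 54.38 + 4 × 61.17 = 299.1 kips.
Design strength φR_n = 0.75 × 299.1 = 224 kips.

224 kips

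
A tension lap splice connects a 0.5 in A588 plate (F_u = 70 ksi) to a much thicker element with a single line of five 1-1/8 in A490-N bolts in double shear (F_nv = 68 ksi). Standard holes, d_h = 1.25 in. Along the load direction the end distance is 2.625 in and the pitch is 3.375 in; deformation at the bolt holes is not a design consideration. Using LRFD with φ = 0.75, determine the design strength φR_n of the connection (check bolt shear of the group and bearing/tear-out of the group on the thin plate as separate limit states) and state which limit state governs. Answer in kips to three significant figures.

Bolt shear: A_b = π·1.125²/4 = 0.994 in²; R_n = 68 × 0.994 × 5 × 2 = 675.9 kips → 0.75 × 675.9 = 507 kips.
Bearing (1.5 l_c t F_u ≤ 3.0 d t F_u): upper limit = 3.0·1.125·0.5·70 = 118.1 kips.
  Edge l_c = 2.625 − 1.25/2 = 2 → r_n = 105 kips; interior l_c = 3.375 − 1.25 = 2.125 → r_n = 111.6 kips.
  R_n,bearing = 1·105 + 4·111.6 = 551.2 kips → 0.75 × 551.2 = 413 kips.
Bearing governs: 413 kips.

413 kips (bearing governs)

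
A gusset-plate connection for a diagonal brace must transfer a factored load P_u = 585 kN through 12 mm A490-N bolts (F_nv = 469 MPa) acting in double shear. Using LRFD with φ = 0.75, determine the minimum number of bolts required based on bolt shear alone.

A_b = π·12²/4 = 113.1 mm².
Per-bolt design strength φR_n = 0.75 × 469 × 113.1 × 2 / 1000 = 79.56 kN.
n ≥ 585 / 79.56 = 7.353 → use 8 bolts.

8 bolts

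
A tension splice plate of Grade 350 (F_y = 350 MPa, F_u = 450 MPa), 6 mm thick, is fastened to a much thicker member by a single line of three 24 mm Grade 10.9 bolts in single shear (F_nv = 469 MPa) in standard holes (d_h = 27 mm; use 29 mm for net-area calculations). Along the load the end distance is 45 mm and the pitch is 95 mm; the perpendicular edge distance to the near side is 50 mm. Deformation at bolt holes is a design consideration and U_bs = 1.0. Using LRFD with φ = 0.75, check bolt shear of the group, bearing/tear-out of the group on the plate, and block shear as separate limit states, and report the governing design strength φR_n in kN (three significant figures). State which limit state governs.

269 kN (block shear governs)

Bolt shear: A_b = π·24²/4 = 452.4 mm²; R_n = 469 × 452.4 × 3 × 1 / 1000 = 636.5 kN → 0.75 × 636.5 = 477 kN.
Bearing: edge l_c = 31.5, r_n = 102.1 kN; interior l_c = 68, r_n = 155.5 kN; R_n = 102.1 + 2·155.5 = 413.1 kN → 310 kN.
Block shear: A_gv = 1410, A_nv = 975, A_nt = 213 mm²; R_n = min(0.6F_uA_nv, 0.6F_yA_gv) + U_bs·F_u·A_nt = 359.1 kN → 269 kN.
Block shear governs: 269 kN.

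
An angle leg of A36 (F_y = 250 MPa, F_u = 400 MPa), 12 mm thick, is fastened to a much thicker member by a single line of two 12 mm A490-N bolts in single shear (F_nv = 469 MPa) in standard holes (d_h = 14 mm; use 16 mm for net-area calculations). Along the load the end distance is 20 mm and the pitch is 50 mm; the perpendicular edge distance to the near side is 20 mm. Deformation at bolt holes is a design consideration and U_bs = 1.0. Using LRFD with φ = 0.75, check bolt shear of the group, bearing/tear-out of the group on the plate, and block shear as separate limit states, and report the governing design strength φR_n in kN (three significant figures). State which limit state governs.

Bolt shear: A_b = π·12²/4 = 113.1 mm²; R_n = 469 × 113.1 × 2 × 1 / 1000 = 106.1 kN → 0.75 × 106.1 = 79.6 kN.
Bearing: edge l_c = 13, r_n = 74.88 kN; interior l_c = 36, r_n = 138.2 kN; R_n = 74.88 + 1·138.2 = 213.1 kN → 160 kN.
Block shear: A_gv = 840, A_nv = 552, A_nt = 144 mm²; R_n = min(0.6F_uA_nv, 0.6F_yA_gv) + U_bs·F_u·A_nt = 183.6 kN → 138 kN.
Bolt shear governs: 79.6 kN.

79.6 kN (bolt shear governs)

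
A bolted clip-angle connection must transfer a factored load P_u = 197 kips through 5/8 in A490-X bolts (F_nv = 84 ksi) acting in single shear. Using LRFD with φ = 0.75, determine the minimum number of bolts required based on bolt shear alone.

A_b = π·0.625²/4 = 0.3068 in².
Per-bolt design strength φR_n = 0.75 × 84 × 0.3068 × 1 = 19.33 kips.
n ≥ 197 / 19.33 = 10.19 → use 11 bolts.

11 bolts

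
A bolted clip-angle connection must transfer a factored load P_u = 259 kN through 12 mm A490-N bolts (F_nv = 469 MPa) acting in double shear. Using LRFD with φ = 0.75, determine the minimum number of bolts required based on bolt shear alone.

4 bolts

A_b = π·12²/4 = 113.1 mm².
Per-bolt design strength φR_n = 0.75 × 469 × 113.1 × 2 / 1000 = 79.56 kN.
n ≥ 259 / 79.56 = 3.255 → use 4 bolts.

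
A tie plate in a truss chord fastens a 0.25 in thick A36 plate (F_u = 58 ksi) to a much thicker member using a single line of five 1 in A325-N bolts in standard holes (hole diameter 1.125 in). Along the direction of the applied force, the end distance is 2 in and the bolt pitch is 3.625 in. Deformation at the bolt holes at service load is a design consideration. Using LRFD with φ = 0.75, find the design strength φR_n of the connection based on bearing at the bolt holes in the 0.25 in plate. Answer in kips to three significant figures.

123 kips

Per bolt r_n = 1.2 l_c t F_u ≤ 2.4 d t F_u; upper limit = 2.4 × 1 × 0.25 × 58 = 34.8 kips.
Edge bolt: l_c = 2 − 1.125/2 = 1.438 in → 1.2 × 1.438 × 0.25 × 58 = 25.01 → r_n = 25.01 kips.
Interior bolts: l_c = 3.625 − 1.125 = 2.5 in → 1.2 × 2.5 × 0.25 × 58 = 43.5 → r_n = 34.8 kips.
R_n = 1 × 25.01 + 4 × 34.8 = 164.2 kips.
Design strength φR_n = 0.75 × 164.2 = 123 kips.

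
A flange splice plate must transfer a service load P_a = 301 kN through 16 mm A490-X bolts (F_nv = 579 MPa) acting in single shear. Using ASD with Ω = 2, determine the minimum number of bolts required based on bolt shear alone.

6 bolts

A_b = π·16²/4 = 201.1 mm².
Per-bolt allowable strength R_n/Ω = 579 × 201.1 × 1 / 1000 / 2 = 58.21 kN.
n ≥ 301 / 58.21 = 5.171 → use 6 bolts.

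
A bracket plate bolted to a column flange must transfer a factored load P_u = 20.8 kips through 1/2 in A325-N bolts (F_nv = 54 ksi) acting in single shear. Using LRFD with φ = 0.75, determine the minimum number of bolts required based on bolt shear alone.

3 bolts

A_b = π·0.5²/4 = 0.1963 in².
Per-bolt design strength φR_n = 0.75 × 54 × 0.1963 × 1 = 7.952 kips.
n ≥ 20.8 / 7.952 = 2.616 → use 3 bolts.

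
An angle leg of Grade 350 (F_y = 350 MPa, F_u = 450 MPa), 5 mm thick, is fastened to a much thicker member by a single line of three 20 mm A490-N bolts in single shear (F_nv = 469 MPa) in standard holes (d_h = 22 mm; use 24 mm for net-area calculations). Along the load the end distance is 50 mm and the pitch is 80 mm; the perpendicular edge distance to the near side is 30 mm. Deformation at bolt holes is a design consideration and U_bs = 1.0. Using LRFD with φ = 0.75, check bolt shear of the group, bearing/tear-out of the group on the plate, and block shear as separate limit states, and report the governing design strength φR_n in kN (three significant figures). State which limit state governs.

182 kN (block shear governs)

Bolt shear: A_b = π·20²/4 = 314.2 mm²; R_n = 469 × 314.2 × 3 × 1 / 1000 = 442 kN → 0.75 × 442 = 332 kN.
Bearing: edge l_c = 39, r_n = 105.3 kN; interior l_c = 58, r_n = 108 kN; R_n = 105.3 + 2·108 = 321.3 kN → 241 kN.
Block shear: A_gv = 1050, A_nv = 750, A_nt = 90 mm²; R_n = min(0.6F_uA_nv, 0.6F_yA_gv) + U_bs·F_u·A_nt = 243 kN → 182 kN.
Block shear governs: 182 kN.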